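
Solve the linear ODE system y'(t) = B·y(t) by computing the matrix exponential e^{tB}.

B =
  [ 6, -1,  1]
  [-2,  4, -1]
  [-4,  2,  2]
e^{tB} =
  [t^2*exp(4*t) + 2*t*exp(4*t) + exp(4*t), -t*exp(4*t), t^2*exp(4*t)/2 + t*exp(4*t)]
  [-2*t*exp(4*t), exp(4*t), -t*exp(4*t)]
  [-2*t^2*exp(4*t) - 4*t*exp(4*t), 2*t*exp(4*t), -t^2*exp(4*t) - 2*t*exp(4*t) + exp(4*t)]

Strategy: write B = P · J · P⁻¹ where J is a Jordan canonical form, so e^{tB} = P · e^{tJ} · P⁻¹, and e^{tJ} can be computed block-by-block.

B has Jordan form
J =
  [4, 1, 0]
  [0, 4, 1]
  [0, 0, 4]
(up to reordering of blocks).

Per-block formulas:
  For a 3×3 Jordan block J_3(4): exp(t · J_3(4)) = e^(4t)·(I + t·N + (t^2/2)·N^2), where N is the 3×3 nilpotent shift.

After assembling e^{tJ} and conjugating by P, we get:

e^{tB} =
  [t^2*exp(4*t) + 2*t*exp(4*t) + exp(4*t), -t*exp(4*t), t^2*exp(4*t)/2 + t*exp(4*t)]
  [-2*t*exp(4*t), exp(4*t), -t*exp(4*t)]
  [-2*t^2*exp(4*t) - 4*t*exp(4*t), 2*t*exp(4*t), -t^2*exp(4*t) - 2*t*exp(4*t) + exp(4*t)]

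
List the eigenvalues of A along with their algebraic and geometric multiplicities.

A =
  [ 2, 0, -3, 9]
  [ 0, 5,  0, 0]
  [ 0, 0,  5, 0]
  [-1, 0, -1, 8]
λ = 5: alg = 4, geom = 3

Step 1 — factor the characteristic polynomial to read off the algebraic multiplicities:
  χ_A(x) = (x - 5)^4

Step 2 — compute geometric multiplicities via the rank-nullity identity g(λ) = n − rank(A − λI):
  rank(A − (5)·I) = 1, so dim ker(A − (5)·I) = n − 1 = 3

Summary:
  λ = 5: algebraic multiplicity = 4, geometric multiplicity = 3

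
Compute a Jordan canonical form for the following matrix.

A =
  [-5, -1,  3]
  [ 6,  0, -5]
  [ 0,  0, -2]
J_1(-3) ⊕ J_2(-2)

The characteristic polynomial is
  det(x·I − A) = x^3 + 7*x^2 + 16*x + 12 = (x + 2)^2*(x + 3)

Eigenvalues and multiplicities (the geometric multiplicity of λ is n − rank(A − λI), which equals the number of Jordan blocks for λ):
  λ = -3: algebraic multiplicity = 1, geometric multiplicity = 1
  λ = -2: algebraic multiplicity = 2, geometric multiplicity = 1

Determining the block sizes for each eigenvalue:
  λ = -3: one block (gm = 1), so the single block has size am = 1 → block sizes [1]
  λ = -2: one block (gm = 1), so the single block has size am = 2 → block sizes [2]

Assembling the blocks gives a Jordan form
J =
  [-3,  0,  0]
  [ 0, -2,  1]
  [ 0,  0, -2]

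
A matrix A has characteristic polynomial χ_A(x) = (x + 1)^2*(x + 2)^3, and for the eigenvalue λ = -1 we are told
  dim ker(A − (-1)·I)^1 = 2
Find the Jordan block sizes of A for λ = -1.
Block sizes for λ = -1: [1, 1]

From the dimensions of kernels of powers, the number of Jordan blocks of size at least j is d_j − d_{j−1} where d_j = dim ker(N^j) (with d_0 = 0). Computing the differences gives [2].
The number of blocks of size exactly k is (#blocks of size ≥ k) − (#blocks of size ≥ k + 1), so the partition is: 2 block(s) of size 1.
In nonincreasing order the block sizes are [1, 1].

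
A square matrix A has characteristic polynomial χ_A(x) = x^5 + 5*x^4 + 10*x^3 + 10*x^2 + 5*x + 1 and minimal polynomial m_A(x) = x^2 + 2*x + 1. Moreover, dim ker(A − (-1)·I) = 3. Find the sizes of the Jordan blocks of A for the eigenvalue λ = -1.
Block sizes for λ = -1: [2, 2, 1]

Step 1 — from the characteristic polynomial, algebraic multiplicity of λ = -1 is 5. From dim ker(A − (-1)·I) = 3, there are exactly 3 Jordan blocks for λ = -1.
Step 2 — from the minimal polynomial, the factor (x + 1)^2 tells us the largest block for λ = -1 has size 2.
Step 3 — with total size 5, 3 blocks, and largest block 2, the block sizes (in nonincreasing order) are [2, 2, 1].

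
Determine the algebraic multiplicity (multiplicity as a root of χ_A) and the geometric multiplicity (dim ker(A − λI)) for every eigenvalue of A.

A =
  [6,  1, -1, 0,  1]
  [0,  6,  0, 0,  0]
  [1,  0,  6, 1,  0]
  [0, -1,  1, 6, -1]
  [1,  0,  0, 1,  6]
λ = 6: alg = 5, geom = 3

Step 1 — factor the characteristic polynomial to read off the algebraic multiplicities:
  χ_A(x) = (x - 6)^5

Step 2 — compute geometric multiplicities via the rank-nullity identity g(λ) = n − rank(A − λI):
  rank(A − (6)·I) = 2, so dim ker(A − (6)·I) = n − 2 = 3

Summary:
  λ = 6: algebraic multiplicity = 5, geometric multiplicity = 3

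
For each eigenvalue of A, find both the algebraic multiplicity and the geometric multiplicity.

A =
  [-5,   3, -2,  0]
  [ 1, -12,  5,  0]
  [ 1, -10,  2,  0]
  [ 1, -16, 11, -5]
λ = -5: alg = 4, geom = 2

Step 1 — factor the characteristic polynomial to read off the algebraic multiplicities:
  χ_A(x) = (x + 5)^4

Step 2 — compute geometric multiplicities via the rank-nullity identity g(λ) = n − rank(A − λI):
  rank(A − (-5)·I) = 2, so dim ker(A − (-5)·I) = n − 2 = 2

Summary:
  λ = -5: algebraic multiplicity = 4, geometric multiplicity = 2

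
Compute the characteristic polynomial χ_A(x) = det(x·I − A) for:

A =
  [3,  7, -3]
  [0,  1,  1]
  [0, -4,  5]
x^3 - 9*x^2 + 27*x - 27

Expanding det(x·I − A) (e.g. by cofactor expansion or by noting that A is similar to its Jordan form J, which has the same characteristic polynomial as A) gives
  χ_A(x) = x^3 - 9*x^2 + 27*x - 27
which factors as (x - 3)^3. The eigenvalues (with algebraic multiplicities) are λ = 3 with multiplicity 3.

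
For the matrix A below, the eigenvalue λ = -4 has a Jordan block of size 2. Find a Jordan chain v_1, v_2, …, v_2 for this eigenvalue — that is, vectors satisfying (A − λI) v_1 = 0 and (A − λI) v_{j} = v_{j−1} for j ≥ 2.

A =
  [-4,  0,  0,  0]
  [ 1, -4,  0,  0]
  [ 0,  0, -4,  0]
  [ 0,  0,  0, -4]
A Jordan chain for λ = -4 of length 2:
v_1 = (0, 1, 0, 0)ᵀ
v_2 = (1, 0, 0, 0)ᵀ

Let N = A − (-4)·I. We want v_2 with N^2 v_2 = 0 but N^1 v_2 ≠ 0; then v_{j-1} := N · v_j for j = 2, …, 2.

Pick v_2 = (1, 0, 0, 0)ᵀ.
Then v_1 = N · v_2 = (0, 1, 0, 0)ᵀ.

Sanity check: (A − (-4)·I) v_1 = (0, 0, 0, 0)ᵀ = 0. ✓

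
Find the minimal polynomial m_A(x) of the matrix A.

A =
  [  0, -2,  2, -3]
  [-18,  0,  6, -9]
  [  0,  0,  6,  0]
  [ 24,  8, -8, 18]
x^2 - 12*x + 36

The characteristic polynomial is χ_A(x) = (x - 6)^4, so the eigenvalues are known. The minimal polynomial is
  m_A(x) = Π_λ (x − λ)^{k_λ}
where k_λ is the size of the *largest* Jordan block for λ (equivalently, the smallest k with (A − λI)^k v = 0 for every generalised eigenvector v of λ).

  λ = 6: largest Jordan block has size 2, contributing (x − 6)^2

So m_A(x) = (x - 6)^2 = x^2 - 12*x + 36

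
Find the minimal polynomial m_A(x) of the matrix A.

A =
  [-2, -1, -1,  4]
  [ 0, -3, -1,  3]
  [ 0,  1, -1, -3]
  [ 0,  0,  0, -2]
x^2 + 4*x + 4

The characteristic polynomial is χ_A(x) = (x + 2)^4, so the eigenvalues are known. The minimal polynomial is
  m_A(x) = Π_λ (x − λ)^{k_λ}
where k_λ is the size of the *largest* Jordan block for λ (equivalently, the smallest k with (A − λI)^k v = 0 for every generalised eigenvector v of λ).

  λ = -2: largest Jordan block has size 2, contributing (x + 2)^2

So m_A(x) = (x + 2)^2 = x^2 + 4*x + 4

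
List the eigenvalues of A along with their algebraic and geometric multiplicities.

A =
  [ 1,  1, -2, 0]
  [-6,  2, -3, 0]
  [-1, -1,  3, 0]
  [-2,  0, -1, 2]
λ = 2: alg = 4, geom = 2

Step 1 — factor the characteristic polynomial to read off the algebraic multiplicities:
  χ_A(x) = (x - 2)^4

Step 2 — compute geometric multiplicities via the rank-nullity identity g(λ) = n − rank(A − λI):
  rank(A − (2)·I) = 2, so dim ker(A − (2)·I) = n − 2 = 2

Summary:
  λ = 2: algebraic multiplicity = 4, geometric multiplicity = 2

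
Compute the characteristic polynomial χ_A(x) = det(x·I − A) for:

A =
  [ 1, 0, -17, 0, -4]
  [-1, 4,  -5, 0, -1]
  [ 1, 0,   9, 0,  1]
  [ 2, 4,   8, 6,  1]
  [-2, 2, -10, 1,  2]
x^5 - 22*x^4 + 193*x^3 - 844*x^2 + 1840*x - 1600

Expanding det(x·I − A) (e.g. by cofactor expansion or by noting that A is similar to its Jordan form J, which has the same characteristic polynomial as A) gives
  χ_A(x) = x^5 - 22*x^4 + 193*x^3 - 844*x^2 + 1840*x - 1600
which factors as (x - 5)^2*(x - 4)^3. The eigenvalues (with algebraic multiplicities) are λ = 4 with multiplicity 3, λ = 5 with multiplicity 2.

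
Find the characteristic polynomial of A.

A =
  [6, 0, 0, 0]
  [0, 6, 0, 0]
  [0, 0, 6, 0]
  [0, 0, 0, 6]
x^4 - 24*x^3 + 216*x^2 - 864*x + 1296

Expanding det(x·I − A) (e.g. by cofactor expansion or by noting that A is similar to its Jordan form J, which has the same characteristic polynomial as A) gives
  χ_A(x) = x^4 - 24*x^3 + 216*x^2 - 864*x + 1296
which factors as (x - 6)^4. The eigenvalues (with algebraic multiplicities) are λ = 6 with multiplicity 4.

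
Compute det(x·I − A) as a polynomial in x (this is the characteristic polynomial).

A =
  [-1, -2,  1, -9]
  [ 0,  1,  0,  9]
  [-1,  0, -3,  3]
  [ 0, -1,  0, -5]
x^4 + 8*x^3 + 24*x^2 + 32*x + 16

Expanding det(x·I − A) (e.g. by cofactor expansion or by noting that A is similar to its Jordan form J, which has the same characteristic polynomial as A) gives
  χ_A(x) = x^4 + 8*x^3 + 24*x^2 + 32*x + 16
which factors as (x + 2)^4. The eigenvalues (with algebraic multiplicities) are λ = -2 with multiplicity 4.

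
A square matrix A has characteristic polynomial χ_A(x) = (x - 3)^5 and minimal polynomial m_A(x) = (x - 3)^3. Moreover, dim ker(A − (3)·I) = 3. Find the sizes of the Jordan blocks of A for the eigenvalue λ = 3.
Block sizes for λ = 3: [3, 1, 1]

Step 1 — from the characteristic polynomial, algebraic multiplicity of λ = 3 is 5. From dim ker(A − (3)·I) = 3, there are exactly 3 Jordan blocks for λ = 3.
Step 2 — from the minimal polynomial, the factor (x − 3)^3 tells us the largest block for λ = 3 has size 3.
Step 3 — with total size 5, 3 blocks, and largest block 3, the block sizes (in nonincreasing order) are [3, 1, 1].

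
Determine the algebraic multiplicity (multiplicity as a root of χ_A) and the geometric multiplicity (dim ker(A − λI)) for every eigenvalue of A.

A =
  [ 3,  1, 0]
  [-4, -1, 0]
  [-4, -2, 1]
λ = 1: alg = 3, geom = 2

Step 1 — factor the characteristic polynomial to read off the algebraic multiplicities:
  χ_A(x) = (x - 1)^3

Step 2 — compute geometric multiplicities via the rank-nullity identity g(λ) = n − rank(A − λI):
  rank(A − (1)·I) = 1, so dim ker(A − (1)·I) = n − 1 = 2

Summary:
  λ = 1: algebraic multiplicity = 3, geometric multiplicity = 2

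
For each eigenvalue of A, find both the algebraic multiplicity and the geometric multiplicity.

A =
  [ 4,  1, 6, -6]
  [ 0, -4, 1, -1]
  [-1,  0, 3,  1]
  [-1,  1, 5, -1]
λ = -3: alg = 2, geom = 1; λ = 4: alg = 2, geom = 1

Step 1 — factor the characteristic polynomial to read off the algebraic multiplicities:
  χ_A(x) = (x - 4)^2*(x + 3)^2

Step 2 — compute geometric multiplicities via the rank-nullity identity g(λ) = n − rank(A − λI):
  rank(A − (-3)·I) = 3, so dim ker(A − (-3)·I) = n − 3 = 1
  rank(A − (4)·I) = 3, so dim ker(A − (4)·I) = n − 3 = 1

Summary:
  λ = -3: algebraic multiplicity = 2, geometric multiplicity = 1
  λ = 4: algebraic multiplicity = 2, geometric multiplicity = 1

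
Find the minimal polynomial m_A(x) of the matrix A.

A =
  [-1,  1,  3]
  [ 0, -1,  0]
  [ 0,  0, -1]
x^2 + 2*x + 1

The characteristic polynomial is χ_A(x) = (x + 1)^3, so the eigenvalues are known. The minimal polynomial is
  m_A(x) = Π_λ (x − λ)^{k_λ}
where k_λ is the size of the *largest* Jordan block for λ (equivalently, the smallest k with (A − λI)^k v = 0 for every generalised eigenvector v of λ).

  λ = -1: largest Jordan block has size 2, contributing (x + 1)^2

So m_A(x) = (x + 1)^2 = x^2 + 2*x + 1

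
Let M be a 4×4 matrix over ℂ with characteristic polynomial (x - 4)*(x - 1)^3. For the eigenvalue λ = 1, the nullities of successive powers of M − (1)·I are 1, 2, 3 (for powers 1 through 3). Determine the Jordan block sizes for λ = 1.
Block sizes for λ = 1: [3]

From the dimensions of kernels of powers, the number of Jordan blocks of size at least j is d_j − d_{j−1} where d_j = dim ker(N^j) (with d_0 = 0). Computing the differences gives [1, 1, 1].
The number of blocks of size exactly k is (#blocks of size ≥ k) − (#blocks of size ≥ k + 1), so the partition is: 1 block(s) of size 3.
In nonincreasing order the block sizes are [3].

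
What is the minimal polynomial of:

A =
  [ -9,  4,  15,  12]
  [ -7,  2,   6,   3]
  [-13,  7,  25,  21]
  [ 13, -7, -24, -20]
x^3 + 3*x^2 - 4

The characteristic polynomial is χ_A(x) = (x - 1)^2*(x + 2)^2, so the eigenvalues are known. The minimal polynomial is
  m_A(x) = Π_λ (x − λ)^{k_λ}
where k_λ is the size of the *largest* Jordan block for λ (equivalently, the smallest k with (A − λI)^k v = 0 for every generalised eigenvector v of λ).

  λ = -2: largest Jordan block has size 2, contributing (x + 2)^2
  λ = 1: largest Jordan block has size 1, contributing (x − 1)

So m_A(x) = (x - 1)*(x + 2)^2 = x^3 + 3*x^2 - 4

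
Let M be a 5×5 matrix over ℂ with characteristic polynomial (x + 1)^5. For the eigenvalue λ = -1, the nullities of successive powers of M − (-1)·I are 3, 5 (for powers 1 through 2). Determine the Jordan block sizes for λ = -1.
Block sizes for λ = -1: [2, 2, 1]

From the dimensions of kernels of powers, the number of Jordan blocks of size at least j is d_j − d_{j−1} where d_j = dim ker(N^j) (with d_0 = 0). Computing the differences gives [3, 2].
The number of blocks of size exactly k is (#blocks of size ≥ k) − (#blocks of size ≥ k + 1), so the partition is: 1 block(s) of size 1, 2 block(s) of size 2.
In nonincreasing order the block sizes are [2, 2, 1].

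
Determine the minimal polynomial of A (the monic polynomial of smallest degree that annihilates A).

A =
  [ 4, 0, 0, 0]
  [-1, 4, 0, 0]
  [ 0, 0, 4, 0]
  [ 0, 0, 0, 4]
x^2 - 8*x + 16

The characteristic polynomial is χ_A(x) = (x - 4)^4, so the eigenvalues are known. The minimal polynomial is
  m_A(x) = Π_λ (x − λ)^{k_λ}
where k_λ is the size of the *largest* Jordan block for λ (equivalently, the smallest k with (A − λI)^k v = 0 for every generalised eigenvector v of λ).

  λ = 4: largest Jordan block has size 2, contributing (x − 4)^2

So m_A(x) = (x - 4)^2 = x^2 - 8*x + 16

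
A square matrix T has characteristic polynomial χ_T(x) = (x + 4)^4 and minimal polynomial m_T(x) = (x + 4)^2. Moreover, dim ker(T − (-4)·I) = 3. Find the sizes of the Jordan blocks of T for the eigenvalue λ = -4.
Block sizes for λ = -4: [2, 1, 1]

Step 1 — from the characteristic polynomial, algebraic multiplicity of λ = -4 is 4. From dim ker(T − (-4)·I) = 3, there are exactly 3 Jordan blocks for λ = -4.
Step 2 — from the minimal polynomial, the factor (x + 4)^2 tells us the largest block for λ = -4 has size 2.
Step 3 — with total size 4, 3 blocks, and largest block 2, the block sizes (in nonincreasing order) are [2, 1, 1].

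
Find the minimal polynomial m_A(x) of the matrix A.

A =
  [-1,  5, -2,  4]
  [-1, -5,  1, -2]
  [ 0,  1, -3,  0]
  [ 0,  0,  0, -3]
x^3 + 9*x^2 + 27*x + 27

The characteristic polynomial is χ_A(x) = (x + 3)^4, so the eigenvalues are known. The minimal polynomial is
  m_A(x) = Π_λ (x − λ)^{k_λ}
where k_λ is the size of the *largest* Jordan block for λ (equivalently, the smallest k with (A − λI)^k v = 0 for every generalised eigenvector v of λ).

  λ = -3: largest Jordan block has size 3, contributing (x + 3)^3

So m_A(x) = (x + 3)^3 = x^3 + 9*x^2 + 27*x + 27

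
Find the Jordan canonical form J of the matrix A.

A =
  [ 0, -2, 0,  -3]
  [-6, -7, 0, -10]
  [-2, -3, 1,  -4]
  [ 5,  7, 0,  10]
J_3(1) ⊕ J_1(1)

The characteristic polynomial is
  det(x·I − A) = x^4 - 4*x^3 + 6*x^2 - 4*x + 1 = (x - 1)^4

Eigenvalues and multiplicities (the geometric multiplicity of λ is n − rank(A − λI), which equals the number of Jordan blocks for λ):
  λ = 1: algebraic multiplicity = 4, geometric multiplicity = 2

Determining the block sizes for each eigenvalue:
  λ = 1: with am = 4 and gm = 2, the partition is not yet determined (e.g. several partitions of 4 into 2 parts exist). Let N = A − (1)·I. Computing rank(N^1) = 2, rank(N^2) = 1, rank(N^3) = 0; the number of blocks of size ≥ j is rank(N^{j−1}) − rank(N^j), giving [2, 1, 1]. So we have 1 block(s) of size 3, 1 block(s) of size 1 → block sizes [3, 1]

Assembling the blocks gives a Jordan form
J =
  [1, 1, 0, 0]
  [0, 1, 1, 0]
  [0, 0, 1, 0]
  [0, 0, 0, 1]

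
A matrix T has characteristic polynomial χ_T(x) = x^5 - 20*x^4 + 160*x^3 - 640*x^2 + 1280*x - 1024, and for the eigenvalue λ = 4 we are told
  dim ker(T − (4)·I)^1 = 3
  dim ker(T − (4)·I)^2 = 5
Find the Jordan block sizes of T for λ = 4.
Block sizes for λ = 4: [2, 2, 1]

From the dimensions of kernels of powers, the number of Jordan blocks of size at least j is d_j − d_{j−1} where d_j = dim ker(N^j) (with d_0 = 0). Computing the differences gives [3, 2].
The number of blocks of size exactly k is (#blocks of size ≥ k) − (#blocks of size ≥ k + 1), so the partition is: 1 block(s) of size 1, 2 block(s) of size 2.
In nonincreasing order the block sizes are [2, 2, 1].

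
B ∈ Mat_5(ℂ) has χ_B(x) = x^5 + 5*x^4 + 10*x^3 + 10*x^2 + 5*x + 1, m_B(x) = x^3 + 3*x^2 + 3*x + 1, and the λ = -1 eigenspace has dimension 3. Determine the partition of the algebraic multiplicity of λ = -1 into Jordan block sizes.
Block sizes for λ = -1: [3, 1, 1]

Step 1 — from the characteristic polynomial, algebraic multiplicity of λ = -1 is 5. From dim ker(B − (-1)·I) = 3, there are exactly 3 Jordan blocks for λ = -1.
Step 2 — from the minimal polynomial, the factor (x + 1)^3 tells us the largest block for λ = -1 has size 3.
Step 3 — with total size 5, 3 blocks, and largest block 3, the block sizes (in nonincreasing order) are [3, 1, 1].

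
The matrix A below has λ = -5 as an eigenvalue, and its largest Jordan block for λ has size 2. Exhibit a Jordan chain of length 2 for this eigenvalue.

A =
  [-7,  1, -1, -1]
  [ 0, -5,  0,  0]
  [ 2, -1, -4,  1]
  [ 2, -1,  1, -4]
A Jordan chain for λ = -5 of length 2:
v_1 = (-2, 0, 2, 2)ᵀ
v_2 = (1, 0, 0, 0)ᵀ

Let N = A − (-5)·I. We want v_2 with N^2 v_2 = 0 but N^1 v_2 ≠ 0; then v_{j-1} := N · v_j for j = 2, …, 2.

Pick v_2 = (1, 0, 0, 0)ᵀ.
Then v_1 = N · v_2 = (-2, 0, 2, 2)ᵀ.

Sanity check: (A − (-5)·I) v_1 = (0, 0, 0, 0)ᵀ = 0. ✓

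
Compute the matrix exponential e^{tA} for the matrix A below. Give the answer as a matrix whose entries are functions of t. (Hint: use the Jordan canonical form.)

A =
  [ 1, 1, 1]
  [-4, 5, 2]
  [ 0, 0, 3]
e^{tA} =
  [-2*t*exp(3*t) + exp(3*t), t*exp(3*t), t*exp(3*t)]
  [-4*t*exp(3*t), 2*t*exp(3*t) + exp(3*t), 2*t*exp(3*t)]
  [0, 0, exp(3*t)]

Strategy: write A = P · J · P⁻¹ where J is a Jordan canonical form, so e^{tA} = P · e^{tJ} · P⁻¹, and e^{tJ} can be computed block-by-block.

A has Jordan form
J =
  [3, 1, 0]
  [0, 3, 0]
  [0, 0, 3]
(up to reordering of blocks).

Per-block formulas:
  For a 2×2 Jordan block J_2(3): exp(t · J_2(3)) = e^(3t)·(I + t·N), where N is the 2×2 nilpotent shift.
  For a 1×1 block at λ = 3: exp(t · [3]) = [e^(3t)].

After assembling e^{tJ} and conjugating by P, we get:

e^{tA} =
  [-2*t*exp(3*t) + exp(3*t), t*exp(3*t), t*exp(3*t)]
  [-4*t*exp(3*t), 2*t*exp(3*t) + exp(3*t), 2*t*exp(3*t)]
  [0, 0, exp(3*t)]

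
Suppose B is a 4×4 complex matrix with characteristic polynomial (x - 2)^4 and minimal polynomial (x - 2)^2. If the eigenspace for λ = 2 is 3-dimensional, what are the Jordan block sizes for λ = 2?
Block sizes for λ = 2: [2, 1, 1]

Step 1 — from the characteristic polynomial, algebraic multiplicity of λ = 2 is 4. From dim ker(B − (2)·I) = 3, there are exactly 3 Jordan blocks for λ = 2.
Step 2 — from the minimal polynomial, the factor (x − 2)^2 tells us the largest block for λ = 2 has size 2.
Step 3 — with total size 4, 3 blocks, and largest block 2, the block sizes (in nonincreasing order) are [2, 1, 1].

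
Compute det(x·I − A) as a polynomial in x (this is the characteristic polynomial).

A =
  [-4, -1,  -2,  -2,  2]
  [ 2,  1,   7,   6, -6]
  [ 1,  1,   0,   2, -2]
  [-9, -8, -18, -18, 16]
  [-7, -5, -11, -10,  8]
x^5 + 13*x^4 + 67*x^3 + 171*x^2 + 216*x + 108

Expanding det(x·I − A) (e.g. by cofactor expansion or by noting that A is similar to its Jordan form J, which has the same characteristic polynomial as A) gives
  χ_A(x) = x^5 + 13*x^4 + 67*x^3 + 171*x^2 + 216*x + 108
which factors as (x + 2)^2*(x + 3)^3. The eigenvalues (with algebraic multiplicities) are λ = -3 with multiplicity 3, λ = -2 with multiplicity 2.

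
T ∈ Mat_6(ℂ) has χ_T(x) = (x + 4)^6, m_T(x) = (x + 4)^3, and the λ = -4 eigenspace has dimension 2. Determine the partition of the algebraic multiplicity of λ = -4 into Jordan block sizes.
Block sizes for λ = -4: [3, 3]

Step 1 — from the characteristic polynomial, algebraic multiplicity of λ = -4 is 6. From dim ker(T − (-4)·I) = 2, there are exactly 2 Jordan blocks for λ = -4.
Step 2 — from the minimal polynomial, the factor (x + 4)^3 tells us the largest block for λ = -4 has size 3.
Step 3 — with total size 6, 2 blocks, and largest block 3, the block sizes (in nonincreasing order) are [3, 3].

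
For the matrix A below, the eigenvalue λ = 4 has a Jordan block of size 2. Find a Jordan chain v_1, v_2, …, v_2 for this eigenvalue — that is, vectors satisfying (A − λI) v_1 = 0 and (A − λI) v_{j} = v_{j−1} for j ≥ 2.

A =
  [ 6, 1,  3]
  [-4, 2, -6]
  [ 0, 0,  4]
A Jordan chain for λ = 4 of length 2:
v_1 = (2, -4, 0)ᵀ
v_2 = (1, 0, 0)ᵀ

Let N = A − (4)·I. We want v_2 with N^2 v_2 = 0 but N^1 v_2 ≠ 0; then v_{j-1} := N · v_j for j = 2, …, 2.

Pick v_2 = (1, 0, 0)ᵀ.
Then v_1 = N · v_2 = (2, -4, 0)ᵀ.

Sanity check: (A − (4)·I) v_1 = (0, 0, 0)ᵀ = 0. ✓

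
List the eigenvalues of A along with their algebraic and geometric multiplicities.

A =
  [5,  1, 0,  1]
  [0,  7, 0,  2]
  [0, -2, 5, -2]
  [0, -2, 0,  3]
λ = 5: alg = 4, geom = 3

Step 1 — factor the characteristic polynomial to read off the algebraic multiplicities:
  χ_A(x) = (x - 5)^4

Step 2 — compute geometric multiplicities via the rank-nullity identity g(λ) = n − rank(A − λI):
  rank(A − (5)·I) = 1, so dim ker(A − (5)·I) = n − 1 = 3

Summary:
  λ = 5: algebraic multiplicity = 4, geometric multiplicity = 3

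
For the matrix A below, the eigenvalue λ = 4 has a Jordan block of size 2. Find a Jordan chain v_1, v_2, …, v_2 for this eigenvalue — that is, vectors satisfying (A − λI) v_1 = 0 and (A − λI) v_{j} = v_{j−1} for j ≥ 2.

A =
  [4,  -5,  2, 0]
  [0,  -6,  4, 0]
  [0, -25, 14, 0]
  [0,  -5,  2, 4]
A Jordan chain for λ = 4 of length 2:
v_1 = (-5, -10, -25, -5)ᵀ
v_2 = (0, 1, 0, 0)ᵀ

Let N = A − (4)·I. We want v_2 with N^2 v_2 = 0 but N^1 v_2 ≠ 0; then v_{j-1} := N · v_j for j = 2, …, 2.

Pick v_2 = (0, 1, 0, 0)ᵀ.
Then v_1 = N · v_2 = (-5, -10, -25, -5)ᵀ.

Sanity check: (A − (4)·I) v_1 = (0, 0, 0, 0)ᵀ = 0. ✓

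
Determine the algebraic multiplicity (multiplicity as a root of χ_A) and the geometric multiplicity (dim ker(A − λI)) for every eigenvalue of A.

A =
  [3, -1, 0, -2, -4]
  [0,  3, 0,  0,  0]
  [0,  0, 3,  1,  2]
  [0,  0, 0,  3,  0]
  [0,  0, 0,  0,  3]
λ = 3: alg = 5, geom = 3

Step 1 — factor the characteristic polynomial to read off the algebraic multiplicities:
  χ_A(x) = (x - 3)^5

Step 2 — compute geometric multiplicities via the rank-nullity identity g(λ) = n − rank(A − λI):
  rank(A − (3)·I) = 2, so dim ker(A − (3)·I) = n − 2 = 3

Summary:
  λ = 3: algebraic multiplicity = 5, geometric multiplicity = 3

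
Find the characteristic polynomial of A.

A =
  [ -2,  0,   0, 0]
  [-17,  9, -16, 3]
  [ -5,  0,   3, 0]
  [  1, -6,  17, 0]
x^4 - 10*x^3 + 21*x^2 + 36*x - 108

Expanding det(x·I − A) (e.g. by cofactor expansion or by noting that A is similar to its Jordan form J, which has the same characteristic polynomial as A) gives
  χ_A(x) = x^4 - 10*x^3 + 21*x^2 + 36*x - 108
which factors as (x - 6)*(x - 3)^2*(x + 2). The eigenvalues (with algebraic multiplicities) are λ = -2 with multiplicity 1, λ = 3 with multiplicity 2, λ = 6 with multiplicity 1.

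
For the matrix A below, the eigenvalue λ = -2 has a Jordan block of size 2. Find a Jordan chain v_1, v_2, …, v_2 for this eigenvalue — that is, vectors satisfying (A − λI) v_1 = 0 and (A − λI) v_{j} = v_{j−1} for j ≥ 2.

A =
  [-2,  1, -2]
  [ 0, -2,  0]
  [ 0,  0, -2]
A Jordan chain for λ = -2 of length 2:
v_1 = (1, 0, 0)ᵀ
v_2 = (0, 1, 0)ᵀ

Let N = A − (-2)·I. We want v_2 with N^2 v_2 = 0 but N^1 v_2 ≠ 0; then v_{j-1} := N · v_j for j = 2, …, 2.

Pick v_2 = (0, 1, 0)ᵀ.
Then v_1 = N · v_2 = (1, 0, 0)ᵀ.

Sanity check: (A − (-2)·I) v_1 = (0, 0, 0)ᵀ = 0. ✓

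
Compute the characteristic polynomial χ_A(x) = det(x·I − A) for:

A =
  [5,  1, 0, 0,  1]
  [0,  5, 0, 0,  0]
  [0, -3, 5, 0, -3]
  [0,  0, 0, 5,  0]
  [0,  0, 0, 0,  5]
x^5 - 25*x^4 + 250*x^3 - 1250*x^2 + 3125*x - 3125

Expanding det(x·I − A) (e.g. by cofactor expansion or by noting that A is similar to its Jordan form J, which has the same characteristic polynomial as A) gives
  χ_A(x) = x^5 - 25*x^4 + 250*x^3 - 1250*x^2 + 3125*x - 3125
which factors as (x - 5)^5. The eigenvalues (with algebraic multiplicities) are λ = 5 with multiplicity 5.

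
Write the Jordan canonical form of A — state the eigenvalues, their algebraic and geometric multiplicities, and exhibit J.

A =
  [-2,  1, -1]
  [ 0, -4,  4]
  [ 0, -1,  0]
J_3(-2)

The characteristic polynomial is
  det(x·I − A) = x^3 + 6*x^2 + 12*x + 8 = (x + 2)^3

Eigenvalues and multiplicities (the geometric multiplicity of λ is n − rank(A − λI), which equals the number of Jordan blocks for λ):
  λ = -2: algebraic multiplicity = 3, geometric multiplicity = 1

Determining the block sizes for each eigenvalue:
  λ = -2: one block (gm = 1), so the single block has size am = 3 → block sizes [3]

Assembling the blocks gives a Jordan form
J =
  [-2,  1,  0]
  [ 0, -2,  1]
  [ 0,  0, -2]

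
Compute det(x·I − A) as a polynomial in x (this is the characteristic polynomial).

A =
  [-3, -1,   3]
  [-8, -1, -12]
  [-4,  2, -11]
x^3 + 15*x^2 + 75*x + 125

Expanding det(x·I − A) (e.g. by cofactor expansion or by noting that A is similar to its Jordan form J, which has the same characteristic polynomial as A) gives
  χ_A(x) = x^3 + 15*x^2 + 75*x + 125
which factors as (x + 5)^3. The eigenvalues (with algebraic multiplicities) are λ = -5 with multiplicity 3.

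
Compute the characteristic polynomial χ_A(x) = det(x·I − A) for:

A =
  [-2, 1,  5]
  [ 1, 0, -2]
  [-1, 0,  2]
x^3

Expanding det(x·I − A) (e.g. by cofactor expansion or by noting that A is similar to its Jordan form J, which has the same characteristic polynomial as A) gives
  χ_A(x) = x^3
which factors as x^3. The eigenvalues (with algebraic multiplicities) are λ = 0 with multiplicity 3.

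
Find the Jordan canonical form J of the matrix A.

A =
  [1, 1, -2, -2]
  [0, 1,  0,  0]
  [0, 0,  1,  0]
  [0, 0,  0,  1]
J_2(1) ⊕ J_1(1) ⊕ J_1(1)

The characteristic polynomial is
  det(x·I − A) = x^4 - 4*x^3 + 6*x^2 - 4*x + 1 = (x - 1)^4

Eigenvalues and multiplicities (the geometric multiplicity of λ is n − rank(A − λI), which equals the number of Jordan blocks for λ):
  λ = 1: algebraic multiplicity = 4, geometric multiplicity = 3

Determining the block sizes for each eigenvalue:
  λ = 1: 3 blocks summing to 4 forces exactly one block of size 2 and the rest size 1 → block sizes [2, 1, 1]

Assembling the blocks gives a Jordan form
J =
  [1, 1, 0, 0]
  [0, 1, 0, 0]
  [0, 0, 1, 0]
  [0, 0, 0, 1]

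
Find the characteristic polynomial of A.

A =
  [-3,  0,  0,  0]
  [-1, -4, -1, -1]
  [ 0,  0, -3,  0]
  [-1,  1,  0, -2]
x^4 + 12*x^3 + 54*x^2 + 108*x + 81

Expanding det(x·I − A) (e.g. by cofactor expansion or by noting that A is similar to its Jordan form J, which has the same characteristic polynomial as A) gives
  χ_A(x) = x^4 + 12*x^3 + 54*x^2 + 108*x + 81
which factors as (x + 3)^4. The eigenvalues (with algebraic multiplicities) are λ = -3 with multiplicity 4.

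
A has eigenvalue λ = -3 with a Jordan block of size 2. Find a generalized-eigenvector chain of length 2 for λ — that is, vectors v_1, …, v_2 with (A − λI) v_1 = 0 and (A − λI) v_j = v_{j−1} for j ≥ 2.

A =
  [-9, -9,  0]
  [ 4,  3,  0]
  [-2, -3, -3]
A Jordan chain for λ = -3 of length 2:
v_1 = (-6, 4, -2)ᵀ
v_2 = (1, 0, 0)ᵀ

Let N = A − (-3)·I. We want v_2 with N^2 v_2 = 0 but N^1 v_2 ≠ 0; then v_{j-1} := N · v_j for j = 2, …, 2.

Pick v_2 = (1, 0, 0)ᵀ.
Then v_1 = N · v_2 = (-6, 4, -2)ᵀ.

Sanity check: (A − (-3)·I) v_1 = (0, 0, 0)ᵀ = 0. ✓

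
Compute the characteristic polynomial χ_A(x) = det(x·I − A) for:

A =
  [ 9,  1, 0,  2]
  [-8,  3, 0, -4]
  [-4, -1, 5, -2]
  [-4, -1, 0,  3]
x^4 - 20*x^3 + 150*x^2 - 500*x + 625

Expanding det(x·I − A) (e.g. by cofactor expansion or by noting that A is similar to its Jordan form J, which has the same characteristic polynomial as A) gives
  χ_A(x) = x^4 - 20*x^3 + 150*x^2 - 500*x + 625
which factors as (x - 5)^4. The eigenvalues (with algebraic multiplicities) are λ = 5 with multiplicity 4.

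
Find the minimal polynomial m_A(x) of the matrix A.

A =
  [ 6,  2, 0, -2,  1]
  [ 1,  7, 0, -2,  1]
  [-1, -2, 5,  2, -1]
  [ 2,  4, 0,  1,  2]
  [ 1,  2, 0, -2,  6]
x^2 - 10*x + 25

The characteristic polynomial is χ_A(x) = (x - 5)^5, so the eigenvalues are known. The minimal polynomial is
  m_A(x) = Π_λ (x − λ)^{k_λ}
where k_λ is the size of the *largest* Jordan block for λ (equivalently, the smallest k with (A − λI)^k v = 0 for every generalised eigenvector v of λ).

  λ = 5: largest Jordan block has size 2, contributing (x − 5)^2

So m_A(x) = (x - 5)^2 = x^2 - 10*x + 25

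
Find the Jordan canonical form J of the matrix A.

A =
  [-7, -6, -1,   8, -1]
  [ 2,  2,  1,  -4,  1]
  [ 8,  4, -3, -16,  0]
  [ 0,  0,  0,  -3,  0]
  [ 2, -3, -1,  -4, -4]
J_3(-3) ⊕ J_1(-3) ⊕ J_1(-3)

The characteristic polynomial is
  det(x·I − A) = x^5 + 15*x^4 + 90*x^3 + 270*x^2 + 405*x + 243 = (x + 3)^5

Eigenvalues and multiplicities (the geometric multiplicity of λ is n − rank(A − λI), which equals the number of Jordan blocks for λ):
  λ = -3: algebraic multiplicity = 5, geometric multiplicity = 3

Determining the block sizes for each eigenvalue:
  λ = -3: with am = 5 and gm = 3, the partition is not yet determined (e.g. several partitions of 5 into 3 parts exist). Let N = A − (-3)·I. Computing rank(N^1) = 2, rank(N^2) = 1, rank(N^3) = 0; the number of blocks of size ≥ j is rank(N^{j−1}) − rank(N^j), giving [3, 1, 1]. So we have 1 block(s) of size 3, 2 block(s) of size 1 → block sizes [3, 1, 1]

Assembling the blocks gives a Jordan form
J =
  [-3,  1,  0,  0,  0]
  [ 0, -3,  1,  0,  0]
  [ 0,  0, -3,  0,  0]
  [ 0,  0,  0, -3,  0]
  [ 0,  0,  0,  0, -3]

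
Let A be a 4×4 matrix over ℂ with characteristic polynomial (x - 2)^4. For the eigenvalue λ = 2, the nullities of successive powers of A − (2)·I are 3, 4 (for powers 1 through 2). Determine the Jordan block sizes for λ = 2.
Block sizes for λ = 2: [2, 1, 1]

From the dimensions of kernels of powers, the number of Jordan blocks of size at least j is d_j − d_{j−1} where d_j = dim ker(N^j) (with d_0 = 0). Computing the differences gives [3, 1].
The number of blocks of size exactly k is (#blocks of size ≥ k) − (#blocks of size ≥ k + 1), so the partition is: 2 block(s) of size 1, 1 block(s) of size 2.
In nonincreasing order the block sizes are [2, 1, 1].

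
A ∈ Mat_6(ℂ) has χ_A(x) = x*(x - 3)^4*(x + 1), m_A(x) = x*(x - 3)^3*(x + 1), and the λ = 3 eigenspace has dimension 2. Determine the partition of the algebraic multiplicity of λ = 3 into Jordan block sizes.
Block sizes for λ = 3: [3, 1]

Step 1 — from the characteristic polynomial, algebraic multiplicity of λ = 3 is 4. From dim ker(A − (3)·I) = 2, there are exactly 2 Jordan blocks for λ = 3.
Step 2 — from the minimal polynomial, the factor (x − 3)^3 tells us the largest block for λ = 3 has size 3.
Step 3 — with total size 4, 2 blocks, and largest block 3, the block sizes (in nonincreasing order) are [3, 1].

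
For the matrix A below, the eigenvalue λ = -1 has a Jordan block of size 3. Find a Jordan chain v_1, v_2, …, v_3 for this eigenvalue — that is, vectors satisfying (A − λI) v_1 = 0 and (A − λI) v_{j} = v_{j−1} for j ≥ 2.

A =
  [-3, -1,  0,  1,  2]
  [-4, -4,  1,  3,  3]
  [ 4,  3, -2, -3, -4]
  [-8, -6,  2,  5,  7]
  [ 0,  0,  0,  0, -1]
A Jordan chain for λ = -1 of length 3:
v_1 = (-1, -2, 2, -4, 0)ᵀ
v_2 = (-1, -3, 3, -6, 0)ᵀ
v_3 = (0, 1, 0, 0, 0)ᵀ

Let N = A − (-1)·I. We want v_3 with N^3 v_3 = 0 but N^2 v_3 ≠ 0; then v_{j-1} := N · v_j for j = 3, …, 2.

Pick v_3 = (0, 1, 0, 0, 0)ᵀ.
Then v_2 = N · v_3 = (-1, -3, 3, -6, 0)ᵀ.
Then v_1 = N · v_2 = (-1, -2, 2, -4, 0)ᵀ.

Sanity check: (A − (-1)·I) v_1 = (0, 0, 0, 0, 0)ᵀ = 0. ✓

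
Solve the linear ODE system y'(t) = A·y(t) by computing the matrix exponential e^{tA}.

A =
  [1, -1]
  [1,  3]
e^{tA} =
  [-t*exp(2*t) + exp(2*t), -t*exp(2*t)]
  [t*exp(2*t), t*exp(2*t) + exp(2*t)]

Strategy: write A = P · J · P⁻¹ where J is a Jordan canonical form, so e^{tA} = P · e^{tJ} · P⁻¹, and e^{tJ} can be computed block-by-block.

A has Jordan form
J =
  [2, 1]
  [0, 2]
(up to reordering of blocks).

Per-block formulas:
  For a 2×2 Jordan block J_2(2): exp(t · J_2(2)) = e^(2t)·(I + t·N), where N is the 2×2 nilpotent shift.

After assembling e^{tJ} and conjugating by P, we get:

e^{tA} =
  [-t*exp(2*t) + exp(2*t), -t*exp(2*t)]
  [t*exp(2*t), t*exp(2*t) + exp(2*t)]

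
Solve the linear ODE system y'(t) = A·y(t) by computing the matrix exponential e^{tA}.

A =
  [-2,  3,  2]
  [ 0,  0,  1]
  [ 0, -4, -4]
e^{tA} =
  [exp(-2*t), -t^2*exp(-2*t) + 3*t*exp(-2*t), -t^2*exp(-2*t)/2 + 2*t*exp(-2*t)]
  [0, 2*t*exp(-2*t) + exp(-2*t), t*exp(-2*t)]
  [0, -4*t*exp(-2*t), -2*t*exp(-2*t) + exp(-2*t)]

Strategy: write A = P · J · P⁻¹ where J is a Jordan canonical form, so e^{tA} = P · e^{tJ} · P⁻¹, and e^{tJ} can be computed block-by-block.

A has Jordan form
J =
  [-2,  1,  0]
  [ 0, -2,  1]
  [ 0,  0, -2]
(up to reordering of blocks).

Per-block formulas:
  For a 3×3 Jordan block J_3(-2): exp(t · J_3(-2)) = e^(-2t)·(I + t·N + (t^2/2)·N^2), where N is the 3×3 nilpotent shift.

After assembling e^{tJ} and conjugating by P, we get:

e^{tA} =
  [exp(-2*t), -t^2*exp(-2*t) + 3*t*exp(-2*t), -t^2*exp(-2*t)/2 + 2*t*exp(-2*t)]
  [0, 2*t*exp(-2*t) + exp(-2*t), t*exp(-2*t)]
  [0, -4*t*exp(-2*t), -2*t*exp(-2*t) + exp(-2*t)]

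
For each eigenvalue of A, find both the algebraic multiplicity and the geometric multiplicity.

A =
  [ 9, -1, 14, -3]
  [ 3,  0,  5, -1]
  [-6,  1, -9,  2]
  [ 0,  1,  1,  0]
λ = 0: alg = 4, geom = 2

Step 1 — factor the characteristic polynomial to read off the algebraic multiplicities:
  χ_A(x) = x^4

Step 2 — compute geometric multiplicities via the rank-nullity identity g(λ) = n − rank(A − λI):
  rank(A − (0)·I) = 2, so dim ker(A − (0)·I) = n − 2 = 2

Summary:
  λ = 0: algebraic multiplicity = 4, geometric multiplicity = 2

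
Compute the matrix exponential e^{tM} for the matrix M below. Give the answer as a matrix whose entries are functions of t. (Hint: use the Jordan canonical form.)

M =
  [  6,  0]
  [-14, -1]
e^{tM} =
  [exp(6*t), 0]
  [-2*exp(6*t) + 2*exp(-t), exp(-t)]

Strategy: write M = P · J · P⁻¹ where J is a Jordan canonical form, so e^{tM} = P · e^{tJ} · P⁻¹, and e^{tJ} can be computed block-by-block.

M has Jordan form
J =
  [-1, 0]
  [ 0, 6]
(up to reordering of blocks).

Per-block formulas:
  For a 1×1 block at λ = -1: exp(t · [-1]) = [e^(-1t)].
  For a 1×1 block at λ = 6: exp(t · [6]) = [e^(6t)].

After assembling e^{tJ} and conjugating by P, we get:

e^{tM} =
  [exp(6*t), 0]
  [-2*exp(6*t) + 2*exp(-t), exp(-t)]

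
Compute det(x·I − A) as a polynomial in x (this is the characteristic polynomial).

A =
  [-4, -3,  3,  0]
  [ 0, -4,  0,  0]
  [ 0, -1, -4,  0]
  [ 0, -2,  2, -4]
x^4 + 16*x^3 + 96*x^2 + 256*x + 256

Expanding det(x·I − A) (e.g. by cofactor expansion or by noting that A is similar to its Jordan form J, which has the same characteristic polynomial as A) gives
  χ_A(x) = x^4 + 16*x^3 + 96*x^2 + 256*x + 256
which factors as (x + 4)^4. The eigenvalues (with algebraic multiplicities) are λ = -4 with multiplicity 4.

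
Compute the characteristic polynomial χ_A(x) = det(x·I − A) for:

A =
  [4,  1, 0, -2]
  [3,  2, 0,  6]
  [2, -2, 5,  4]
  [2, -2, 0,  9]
x^4 - 20*x^3 + 150*x^2 - 500*x + 625

Expanding det(x·I − A) (e.g. by cofactor expansion or by noting that A is similar to its Jordan form J, which has the same characteristic polynomial as A) gives
  χ_A(x) = x^4 - 20*x^3 + 150*x^2 - 500*x + 625
which factors as (x - 5)^4. The eigenvalues (with algebraic multiplicities) are λ = 5 with multiplicity 4.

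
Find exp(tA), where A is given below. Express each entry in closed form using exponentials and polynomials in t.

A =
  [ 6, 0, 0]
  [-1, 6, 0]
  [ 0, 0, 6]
e^{tA} =
  [exp(6*t), 0, 0]
  [-t*exp(6*t), exp(6*t), 0]
  [0, 0, exp(6*t)]

Strategy: write A = P · J · P⁻¹ where J is a Jordan canonical form, so e^{tA} = P · e^{tJ} · P⁻¹, and e^{tJ} can be computed block-by-block.

A has Jordan form
J =
  [6, 1, 0]
  [0, 6, 0]
  [0, 0, 6]
(up to reordering of blocks).

Per-block formulas:
  For a 2×2 Jordan block J_2(6): exp(t · J_2(6)) = e^(6t)·(I + t·N), where N is the 2×2 nilpotent shift.
  For a 1×1 block at λ = 6: exp(t · [6]) = [e^(6t)].

After assembling e^{tJ} and conjugating by P, we get:

e^{tA} =
  [exp(6*t), 0, 0]
  [-t*exp(6*t), exp(6*t), 0]
  [0, 0, exp(6*t)]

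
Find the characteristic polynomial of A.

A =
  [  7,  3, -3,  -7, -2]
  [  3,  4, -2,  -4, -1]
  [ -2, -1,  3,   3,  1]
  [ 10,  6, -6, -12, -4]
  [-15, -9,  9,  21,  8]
x^5 - 10*x^4 + 40*x^3 - 80*x^2 + 80*x - 32

Expanding det(x·I − A) (e.g. by cofactor expansion or by noting that A is similar to its Jordan form J, which has the same characteristic polynomial as A) gives
  χ_A(x) = x^5 - 10*x^4 + 40*x^3 - 80*x^2 + 80*x - 32
which factors as (x - 2)^5. The eigenvalues (with algebraic multiplicities) are λ = 2 with multiplicity 5.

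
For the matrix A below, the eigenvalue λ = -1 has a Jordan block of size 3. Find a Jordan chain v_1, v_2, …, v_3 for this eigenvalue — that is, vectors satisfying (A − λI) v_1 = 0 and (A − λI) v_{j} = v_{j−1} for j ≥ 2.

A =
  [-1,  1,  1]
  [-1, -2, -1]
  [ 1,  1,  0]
A Jordan chain for λ = -1 of length 3:
v_1 = (0, -1, 1)ᵀ
v_2 = (1, -1, 1)ᵀ
v_3 = (0, 1, 0)ᵀ

Let N = A − (-1)·I. We want v_3 with N^3 v_3 = 0 but N^2 v_3 ≠ 0; then v_{j-1} := N · v_j for j = 3, …, 2.

Pick v_3 = (0, 1, 0)ᵀ.
Then v_2 = N · v_3 = (1, -1, 1)ᵀ.
Then v_1 = N · v_2 = (0, -1, 1)ᵀ.

Sanity check: (A − (-1)·I) v_1 = (0, 0, 0)ᵀ = 0. ✓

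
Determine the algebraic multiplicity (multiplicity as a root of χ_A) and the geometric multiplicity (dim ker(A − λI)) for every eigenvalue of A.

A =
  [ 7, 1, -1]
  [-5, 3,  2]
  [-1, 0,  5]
λ = 5: alg = 3, geom = 1

Step 1 — factor the characteristic polynomial to read off the algebraic multiplicities:
  χ_A(x) = (x - 5)^3

Step 2 — compute geometric multiplicities via the rank-nullity identity g(λ) = n − rank(A − λI):
  rank(A − (5)·I) = 2, so dim ker(A − (5)·I) = n − 2 = 1

Summary:
  λ = 5: algebraic multiplicity = 3, geometric multiplicity = 1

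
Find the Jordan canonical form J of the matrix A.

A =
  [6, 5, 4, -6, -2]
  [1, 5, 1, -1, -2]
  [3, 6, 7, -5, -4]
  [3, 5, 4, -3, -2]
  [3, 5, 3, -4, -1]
J_1(2) ⊕ J_3(3) ⊕ J_1(3)

The characteristic polynomial is
  det(x·I − A) = x^5 - 14*x^4 + 78*x^3 - 216*x^2 + 297*x - 162 = (x - 3)^4*(x - 2)

Eigenvalues and multiplicities (the geometric multiplicity of λ is n − rank(A − λI), which equals the number of Jordan blocks for λ):
  λ = 2: algebraic multiplicity = 1, geometric multiplicity = 1
  λ = 3: algebraic multiplicity = 4, geometric multiplicity = 2

Determining the block sizes for each eigenvalue:
  λ = 2: one block (gm = 1), so the single block has size am = 1 → block sizes [1]
  λ = 3: with am = 4 and gm = 2, the partition is not yet determined (e.g. several partitions of 4 into 2 parts exist). Let N = A − (3)·I. Computing rank(N^1) = 3, rank(N^2) = 2, rank(N^3) = 1; the number of blocks of size ≥ j is rank(N^{j−1}) − rank(N^j), giving [2, 1, 1]. So we have 1 block(s) of size 3, 1 block(s) of size 1 → block sizes [3, 1]

Assembling the blocks gives a Jordan form
J =
  [2, 0, 0, 0, 0]
  [0, 3, 1, 0, 0]
  [0, 0, 3, 1, 0]
  [0, 0, 0, 3, 0]
  [0, 0, 0, 0, 3]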